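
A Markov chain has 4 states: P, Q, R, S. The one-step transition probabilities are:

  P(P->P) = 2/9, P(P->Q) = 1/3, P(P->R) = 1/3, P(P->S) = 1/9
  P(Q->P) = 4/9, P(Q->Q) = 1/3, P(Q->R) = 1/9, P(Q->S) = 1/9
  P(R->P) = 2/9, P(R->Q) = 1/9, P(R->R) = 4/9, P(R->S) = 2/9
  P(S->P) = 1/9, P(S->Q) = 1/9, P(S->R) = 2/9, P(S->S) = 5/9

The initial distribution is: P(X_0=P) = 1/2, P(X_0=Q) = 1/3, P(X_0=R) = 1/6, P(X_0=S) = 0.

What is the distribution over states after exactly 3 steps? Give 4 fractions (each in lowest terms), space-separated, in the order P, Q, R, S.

Propagating the distribution step by step (d_{t+1} = d_t * P):
d_0 = (P=1/2, Q=1/3, R=1/6, S=0)
  d_1[P] = 1/2*2/9 + 1/3*4/9 + 1/6*2/9 + 0*1/9 = 8/27
  d_1[Q] = 1/2*1/3 + 1/3*1/3 + 1/6*1/9 + 0*1/9 = 8/27
  d_1[R] = 1/2*1/3 + 1/3*1/9 + 1/6*4/9 + 0*2/9 = 5/18
  d_1[S] = 1/2*1/9 + 1/3*1/9 + 1/6*2/9 + 0*5/9 = 7/54
d_1 = (P=8/27, Q=8/27, R=5/18, S=7/54)
  d_2[P] = 8/27*2/9 + 8/27*4/9 + 5/18*2/9 + 7/54*1/9 = 133/486
  d_2[Q] = 8/27*1/3 + 8/27*1/3 + 5/18*1/9 + 7/54*1/9 = 59/243
  d_2[R] = 8/27*1/3 + 8/27*1/9 + 5/18*4/9 + 7/54*2/9 = 23/81
  d_2[S] = 8/27*1/9 + 8/27*1/9 + 5/18*2/9 + 7/54*5/9 = 97/486
d_2 = (P=133/486, Q=59/243, R=23/81, S=97/486)
  d_3[P] = 133/486*2/9 + 59/243*4/9 + 23/81*2/9 + 97/486*1/9 = 1111/4374
  d_3[Q] = 133/486*1/3 + 59/243*1/3 + 23/81*1/9 + 97/486*1/9 = 494/2187
  d_3[R] = 133/486*1/3 + 59/243*1/9 + 23/81*4/9 + 97/486*2/9 = 421/1458
  d_3[S] = 133/486*1/9 + 59/243*1/9 + 23/81*2/9 + 97/486*5/9 = 506/2187
d_3 = (P=1111/4374, Q=494/2187, R=421/1458, S=506/2187)

Answer: 1111/4374 494/2187 421/1458 506/2187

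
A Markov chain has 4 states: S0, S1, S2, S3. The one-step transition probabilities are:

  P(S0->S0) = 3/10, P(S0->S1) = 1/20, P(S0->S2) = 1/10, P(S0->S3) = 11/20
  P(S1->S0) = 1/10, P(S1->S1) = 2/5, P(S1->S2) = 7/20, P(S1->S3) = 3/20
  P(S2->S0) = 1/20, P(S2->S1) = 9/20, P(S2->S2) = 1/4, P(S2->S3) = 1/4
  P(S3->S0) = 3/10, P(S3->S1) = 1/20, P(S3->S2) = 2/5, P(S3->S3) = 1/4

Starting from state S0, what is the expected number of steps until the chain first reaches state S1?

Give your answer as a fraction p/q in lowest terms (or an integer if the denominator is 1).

Answer: 4780/711

Derivation:
Let h_i = expected steps to first reach S1 from state i.
Boundary: h_S1 = 0.
First-step equations for the other states:
  h_S0 = 1 + 3/10*h_S0 + 1/20*h_S1 + 1/10*h_S2 + 11/20*h_S3
  h_S2 = 1 + 1/20*h_S0 + 9/20*h_S1 + 1/4*h_S2 + 1/4*h_S3
  h_S3 = 1 + 3/10*h_S0 + 1/20*h_S1 + 2/5*h_S2 + 1/4*h_S3

Substituting h_S1 = 0 and rearranging gives the linear system (I - Q) h = 1:
  [7/10, -1/10, -11/20] . (h_S0, h_S2, h_S3) = 1
  [-1/20, 3/4, -1/4] . (h_S0, h_S2, h_S3) = 1
  [-3/10, -2/5, 3/4] . (h_S0, h_S2, h_S3) = 1

Solving yields:
  h_S0 = 4780/711
  h_S2 = 300/79
  h_S3 = 4300/711

Starting state is S0, so the expected hitting time is h_S0 = 4780/711.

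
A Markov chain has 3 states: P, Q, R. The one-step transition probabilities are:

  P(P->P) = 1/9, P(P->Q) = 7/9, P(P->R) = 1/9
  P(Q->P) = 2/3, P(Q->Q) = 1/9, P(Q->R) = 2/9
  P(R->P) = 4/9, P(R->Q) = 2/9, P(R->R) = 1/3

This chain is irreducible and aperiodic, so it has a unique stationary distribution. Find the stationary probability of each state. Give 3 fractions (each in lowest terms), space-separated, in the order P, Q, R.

The stationary distribution satisfies pi = pi * P, i.e.:
  pi_P = 1/9*pi_P + 2/3*pi_Q + 4/9*pi_R
  pi_Q = 7/9*pi_P + 1/9*pi_Q + 2/9*pi_R
  pi_R = 1/9*pi_P + 2/9*pi_Q + 1/3*pi_R
with normalization: pi_P + pi_Q + pi_R = 1.

Using the first 2 balance equations plus normalization, the linear system A*pi = b is:
  [-8/9, 2/3, 4/9] . pi = 0
  [7/9, -8/9, 2/9] . pi = 0
  [1, 1, 1] . pi = 1

Solving yields:
  pi_P = 2/5
  pi_Q = 2/5
  pi_R = 1/5

Verification (pi * P):
  2/5*1/9 + 2/5*2/3 + 1/5*4/9 = 2/5 = pi_P  (ok)
  2/5*7/9 + 2/5*1/9 + 1/5*2/9 = 2/5 = pi_Q  (ok)
  2/5*1/9 + 2/5*2/9 + 1/5*1/3 = 1/5 = pi_R  (ok)

Answer: 2/5 2/5 1/5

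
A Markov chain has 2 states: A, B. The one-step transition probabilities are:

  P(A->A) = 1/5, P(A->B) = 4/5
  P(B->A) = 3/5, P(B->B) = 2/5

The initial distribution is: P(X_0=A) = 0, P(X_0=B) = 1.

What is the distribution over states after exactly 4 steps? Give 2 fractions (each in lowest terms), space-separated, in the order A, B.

Propagating the distribution step by step (d_{t+1} = d_t * P):
d_0 = (A=0, B=1)
  d_1[A] = 0*1/5 + 1*3/5 = 3/5
  d_1[B] = 0*4/5 + 1*2/5 = 2/5
d_1 = (A=3/5, B=2/5)
  d_2[A] = 3/5*1/5 + 2/5*3/5 = 9/25
  d_2[B] = 3/5*4/5 + 2/5*2/5 = 16/25
d_2 = (A=9/25, B=16/25)
  d_3[A] = 9/25*1/5 + 16/25*3/5 = 57/125
  d_3[B] = 9/25*4/5 + 16/25*2/5 = 68/125
d_3 = (A=57/125, B=68/125)
  d_4[A] = 57/125*1/5 + 68/125*3/5 = 261/625
  d_4[B] = 57/125*4/5 + 68/125*2/5 = 364/625
d_4 = (A=261/625, B=364/625)

Answer: 261/625 364/625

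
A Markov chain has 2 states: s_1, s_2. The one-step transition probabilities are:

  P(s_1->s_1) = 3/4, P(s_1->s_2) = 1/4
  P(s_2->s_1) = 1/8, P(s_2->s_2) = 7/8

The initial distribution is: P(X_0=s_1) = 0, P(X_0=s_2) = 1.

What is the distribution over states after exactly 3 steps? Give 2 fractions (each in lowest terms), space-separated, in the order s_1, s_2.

Propagating the distribution step by step (d_{t+1} = d_t * P):
d_0 = (s_1=0, s_2=1)
  d_1[s_1] = 0*3/4 + 1*1/8 = 1/8
  d_1[s_2] = 0*1/4 + 1*7/8 = 7/8
d_1 = (s_1=1/8, s_2=7/8)
  d_2[s_1] = 1/8*3/4 + 7/8*1/8 = 13/64
  d_2[s_2] = 1/8*1/4 + 7/8*7/8 = 51/64
d_2 = (s_1=13/64, s_2=51/64)
  d_3[s_1] = 13/64*3/4 + 51/64*1/8 = 129/512
  d_3[s_2] = 13/64*1/4 + 51/64*7/8 = 383/512
d_3 = (s_1=129/512, s_2=383/512)

Answer: 129/512 383/512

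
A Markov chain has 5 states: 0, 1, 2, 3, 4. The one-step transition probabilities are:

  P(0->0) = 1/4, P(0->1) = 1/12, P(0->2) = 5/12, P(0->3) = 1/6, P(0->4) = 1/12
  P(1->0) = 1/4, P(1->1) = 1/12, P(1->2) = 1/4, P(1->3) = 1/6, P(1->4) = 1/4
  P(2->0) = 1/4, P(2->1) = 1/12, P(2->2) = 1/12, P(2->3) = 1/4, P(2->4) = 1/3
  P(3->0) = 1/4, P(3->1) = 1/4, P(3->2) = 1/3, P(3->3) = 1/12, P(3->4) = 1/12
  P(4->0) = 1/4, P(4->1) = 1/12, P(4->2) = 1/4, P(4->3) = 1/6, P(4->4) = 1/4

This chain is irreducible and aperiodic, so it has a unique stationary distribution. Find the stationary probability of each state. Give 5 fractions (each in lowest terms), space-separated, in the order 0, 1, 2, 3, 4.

The stationary distribution satisfies pi = pi * P, i.e.:
  pi_0 = 1/4*pi_0 + 1/4*pi_1 + 1/4*pi_2 + 1/4*pi_3 + 1/4*pi_4
  pi_1 = 1/12*pi_0 + 1/12*pi_1 + 1/12*pi_2 + 1/4*pi_3 + 1/12*pi_4
  pi_2 = 5/12*pi_0 + 1/4*pi_1 + 1/12*pi_2 + 1/3*pi_3 + 1/4*pi_4
  pi_3 = 1/6*pi_0 + 1/6*pi_1 + 1/4*pi_2 + 1/12*pi_3 + 1/6*pi_4
  pi_4 = 1/12*pi_0 + 1/4*pi_1 + 1/3*pi_2 + 1/12*pi_3 + 1/4*pi_4
with normalization: pi_0 + pi_1 + pi_2 + pi_3 + pi_4 = 1.

Using the first 4 balance equations plus normalization, the linear system A*pi = b is:
  [-3/4, 1/4, 1/4, 1/4, 1/4] . pi = 0
  [1/12, -11/12, 1/12, 1/4, 1/12] . pi = 0
  [5/12, 1/4, -11/12, 1/3, 1/4] . pi = 0
  [1/6, 1/6, 1/4, -11/12, 1/6] . pi = 0
  [1, 1, 1, 1, 1] . pi = 1

Solving yields:
  pi_0 = 1/4
  pi_1 = 61/543
  pi_2 = 95/362
  pi_3 = 63/362
  pi_4 = 437/2172

Verification (pi * P):
  1/4*1/4 + 61/543*1/4 + 95/362*1/4 + 63/362*1/4 + 437/2172*1/4 = 1/4 = pi_0  (ok)
  1/4*1/12 + 61/543*1/12 + 95/362*1/12 + 63/362*1/4 + 437/2172*1/12 = 61/543 = pi_1  (ok)
  1/4*5/12 + 61/543*1/4 + 95/362*1/12 + 63/362*1/3 + 437/2172*1/4 = 95/362 = pi_2  (ok)
  1/4*1/6 + 61/543*1/6 + 95/362*1/4 + 63/362*1/12 + 437/2172*1/6 = 63/362 = pi_3  (ok)
  1/4*1/12 + 61/543*1/4 + 95/362*1/3 + 63/362*1/12 + 437/2172*1/4 = 437/2172 = pi_4  (ok)

Answer: 1/4 61/543 95/362 63/362 437/2172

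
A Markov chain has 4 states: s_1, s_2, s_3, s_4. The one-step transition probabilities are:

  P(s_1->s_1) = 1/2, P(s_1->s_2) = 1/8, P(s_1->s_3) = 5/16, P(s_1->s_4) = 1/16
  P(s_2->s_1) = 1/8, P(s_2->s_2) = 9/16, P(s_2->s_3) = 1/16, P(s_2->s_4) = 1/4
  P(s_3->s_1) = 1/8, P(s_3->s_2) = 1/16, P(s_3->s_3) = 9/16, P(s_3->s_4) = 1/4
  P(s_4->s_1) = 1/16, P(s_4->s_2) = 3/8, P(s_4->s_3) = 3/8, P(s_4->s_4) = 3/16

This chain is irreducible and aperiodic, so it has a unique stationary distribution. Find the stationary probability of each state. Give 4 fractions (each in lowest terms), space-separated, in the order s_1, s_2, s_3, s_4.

Answer: 30/167 367/1336 457/1336 34/167

Derivation:
The stationary distribution satisfies pi = pi * P, i.e.:
  pi_s_1 = 1/2*pi_s_1 + 1/8*pi_s_2 + 1/8*pi_s_3 + 1/16*pi_s_4
  pi_s_2 = 1/8*pi_s_1 + 9/16*pi_s_2 + 1/16*pi_s_3 + 3/8*pi_s_4
  pi_s_3 = 5/16*pi_s_1 + 1/16*pi_s_2 + 9/16*pi_s_3 + 3/8*pi_s_4
  pi_s_4 = 1/16*pi_s_1 + 1/4*pi_s_2 + 1/4*pi_s_3 + 3/16*pi_s_4
with normalization: pi_s_1 + pi_s_2 + pi_s_3 + pi_s_4 = 1.

Using the first 3 balance equations plus normalization, the linear system A*pi = b is:
  [-1/2, 1/8, 1/8, 1/16] . pi = 0
  [1/8, -7/16, 1/16, 3/8] . pi = 0
  [5/16, 1/16, -7/16, 3/8] . pi = 0
  [1, 1, 1, 1] . pi = 1

Solving yields:
  pi_s_1 = 30/167
  pi_s_2 = 367/1336
  pi_s_3 = 457/1336
  pi_s_4 = 34/167

Verification (pi * P):
  30/167*1/2 + 367/1336*1/8 + 457/1336*1/8 + 34/167*1/16 = 30/167 = pi_s_1  (ok)
  30/167*1/8 + 367/1336*9/16 + 457/1336*1/16 + 34/167*3/8 = 367/1336 = pi_s_2  (ok)
  30/167*5/16 + 367/1336*1/16 + 457/1336*9/16 + 34/167*3/8 = 457/1336 = pi_s_3  (ok)
  30/167*1/16 + 367/1336*1/4 + 457/1336*1/4 + 34/167*3/16 = 34/167 = pi_s_4  (ok)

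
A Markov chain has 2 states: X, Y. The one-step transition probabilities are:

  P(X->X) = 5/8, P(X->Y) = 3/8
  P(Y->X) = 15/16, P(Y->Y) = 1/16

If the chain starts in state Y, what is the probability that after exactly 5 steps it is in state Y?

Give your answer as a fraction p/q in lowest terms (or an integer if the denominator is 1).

Computing P^5 by repeated multiplication:
P^1 =
  X: [5/8, 3/8]
  Y: [15/16, 1/16]
P^2 =
  X: [95/128, 33/128]
  Y: [165/256, 91/256]
P^3 =
  X: [1445/2048, 603/2048]
  Y: [3015/4096, 1081/4096]
P^4 =
  X: [23495/32768, 9273/32768]
  Y: [46365/65536, 19171/65536]
P^5 =
  X: [374045/524288, 150243/524288]
  Y: [751215/1048576, 297361/1048576]

(P^5)[Y -> Y] = 297361/1048576

Answer: 297361/1048576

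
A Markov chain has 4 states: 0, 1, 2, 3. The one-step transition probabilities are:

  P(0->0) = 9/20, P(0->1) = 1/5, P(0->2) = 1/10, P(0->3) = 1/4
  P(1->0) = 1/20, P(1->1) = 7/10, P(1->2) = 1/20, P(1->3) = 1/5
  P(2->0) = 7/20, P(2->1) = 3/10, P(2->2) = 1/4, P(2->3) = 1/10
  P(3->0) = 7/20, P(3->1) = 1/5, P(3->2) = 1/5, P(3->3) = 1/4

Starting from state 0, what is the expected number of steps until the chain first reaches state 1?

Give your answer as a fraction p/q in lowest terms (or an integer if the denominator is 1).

Let h_i = expected steps to first reach 1 from state i.
Boundary: h_1 = 0.
First-step equations for the other states:
  h_0 = 1 + 9/20*h_0 + 1/5*h_1 + 1/10*h_2 + 1/4*h_3
  h_2 = 1 + 7/20*h_0 + 3/10*h_1 + 1/4*h_2 + 1/10*h_3
  h_3 = 1 + 7/20*h_0 + 1/5*h_1 + 1/5*h_2 + 1/4*h_3

Substituting h_1 = 0 and rearranging gives the linear system (I - Q) h = 1:
  [11/20, -1/10, -1/4] . (h_0, h_2, h_3) = 1
  [-7/20, 3/4, -1/10] . (h_0, h_2, h_3) = 1
  [-7/20, -1/5, 3/4] . (h_0, h_2, h_3) = 1

Solving yields:
  h_0 = 1730/371
  h_2 = 1530/371
  h_3 = 1710/371

Starting state is 0, so the expected hitting time is h_0 = 1730/371.

Answer: 1730/371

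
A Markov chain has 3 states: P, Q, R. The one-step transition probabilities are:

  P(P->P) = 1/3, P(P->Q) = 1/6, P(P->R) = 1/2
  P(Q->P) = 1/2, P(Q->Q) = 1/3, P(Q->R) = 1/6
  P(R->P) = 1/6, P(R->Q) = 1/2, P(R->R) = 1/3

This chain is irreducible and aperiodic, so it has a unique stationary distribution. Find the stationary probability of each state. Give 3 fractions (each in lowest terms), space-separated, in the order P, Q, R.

The stationary distribution satisfies pi = pi * P, i.e.:
  pi_P = 1/3*pi_P + 1/2*pi_Q + 1/6*pi_R
  pi_Q = 1/6*pi_P + 1/3*pi_Q + 1/2*pi_R
  pi_R = 1/2*pi_P + 1/6*pi_Q + 1/3*pi_R
with normalization: pi_P + pi_Q + pi_R = 1.

Using the first 2 balance equations plus normalization, the linear system A*pi = b is:
  [-2/3, 1/2, 1/6] . pi = 0
  [1/6, -2/3, 1/2] . pi = 0
  [1, 1, 1] . pi = 1

Solving yields:
  pi_P = 1/3
  pi_Q = 1/3
  pi_R = 1/3

Verification (pi * P):
  1/3*1/3 + 1/3*1/2 + 1/3*1/6 = 1/3 = pi_P  (ok)
  1/3*1/6 + 1/3*1/3 + 1/3*1/2 = 1/3 = pi_Q  (ok)
  1/3*1/2 + 1/3*1/6 + 1/3*1/3 = 1/3 = pi_R  (ok)

Answer: 1/3 1/3 1/3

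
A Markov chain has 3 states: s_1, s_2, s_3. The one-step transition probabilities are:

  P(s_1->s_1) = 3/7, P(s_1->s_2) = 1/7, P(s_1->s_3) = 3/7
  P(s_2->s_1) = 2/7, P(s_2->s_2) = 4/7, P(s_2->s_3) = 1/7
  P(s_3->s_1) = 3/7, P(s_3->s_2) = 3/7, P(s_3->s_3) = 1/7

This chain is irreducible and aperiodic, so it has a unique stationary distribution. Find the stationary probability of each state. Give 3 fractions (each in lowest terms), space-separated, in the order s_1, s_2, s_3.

The stationary distribution satisfies pi = pi * P, i.e.:
  pi_s_1 = 3/7*pi_s_1 + 2/7*pi_s_2 + 3/7*pi_s_3
  pi_s_2 = 1/7*pi_s_1 + 4/7*pi_s_2 + 3/7*pi_s_3
  pi_s_3 = 3/7*pi_s_1 + 1/7*pi_s_2 + 1/7*pi_s_3
with normalization: pi_s_1 + pi_s_2 + pi_s_3 = 1.

Using the first 2 balance equations plus normalization, the linear system A*pi = b is:
  [-4/7, 2/7, 3/7] . pi = 0
  [1/7, -3/7, 3/7] . pi = 0
  [1, 1, 1] . pi = 1

Solving yields:
  pi_s_1 = 3/8
  pi_s_2 = 3/8
  pi_s_3 = 1/4

Verification (pi * P):
  3/8*3/7 + 3/8*2/7 + 1/4*3/7 = 3/8 = pi_s_1  (ok)
  3/8*1/7 + 3/8*4/7 + 1/4*3/7 = 3/8 = pi_s_2  (ok)
  3/8*3/7 + 3/8*1/7 + 1/4*1/7 = 1/4 = pi_s_3  (ok)

Answer: 3/8 3/8 1/4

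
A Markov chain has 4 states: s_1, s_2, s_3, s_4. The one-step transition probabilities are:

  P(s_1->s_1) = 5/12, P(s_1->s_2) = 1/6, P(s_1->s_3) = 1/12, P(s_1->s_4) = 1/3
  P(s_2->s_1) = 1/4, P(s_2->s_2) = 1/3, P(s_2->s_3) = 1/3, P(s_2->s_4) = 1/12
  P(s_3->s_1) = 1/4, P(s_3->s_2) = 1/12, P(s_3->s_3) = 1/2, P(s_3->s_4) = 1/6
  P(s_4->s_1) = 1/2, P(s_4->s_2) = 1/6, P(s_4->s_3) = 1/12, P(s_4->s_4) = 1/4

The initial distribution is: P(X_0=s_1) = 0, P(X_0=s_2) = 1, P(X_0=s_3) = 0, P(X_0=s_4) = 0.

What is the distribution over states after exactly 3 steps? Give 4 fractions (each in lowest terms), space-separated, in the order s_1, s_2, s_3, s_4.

Propagating the distribution step by step (d_{t+1} = d_t * P):
d_0 = (s_1=0, s_2=1, s_3=0, s_4=0)
  d_1[s_1] = 0*5/12 + 1*1/4 + 0*1/4 + 0*1/2 = 1/4
  d_1[s_2] = 0*1/6 + 1*1/3 + 0*1/12 + 0*1/6 = 1/3
  d_1[s_3] = 0*1/12 + 1*1/3 + 0*1/2 + 0*1/12 = 1/3
  d_1[s_4] = 0*1/3 + 1*1/12 + 0*1/6 + 0*1/4 = 1/12
d_1 = (s_1=1/4, s_2=1/3, s_3=1/3, s_4=1/12)
  d_2[s_1] = 1/4*5/12 + 1/3*1/4 + 1/3*1/4 + 1/12*1/2 = 5/16
  d_2[s_2] = 1/4*1/6 + 1/3*1/3 + 1/3*1/12 + 1/12*1/6 = 7/36
  d_2[s_3] = 1/4*1/12 + 1/3*1/3 + 1/3*1/2 + 1/12*1/12 = 11/36
  d_2[s_4] = 1/4*1/3 + 1/3*1/12 + 1/3*1/6 + 1/12*1/4 = 3/16
d_2 = (s_1=5/16, s_2=7/36, s_3=11/36, s_4=3/16)
  d_3[s_1] = 5/16*5/12 + 7/36*1/4 + 11/36*1/4 + 3/16*1/2 = 67/192
  d_3[s_2] = 5/16*1/6 + 7/36*1/3 + 11/36*1/12 + 3/16*1/6 = 25/144
  d_3[s_3] = 5/16*1/12 + 7/36*1/3 + 11/36*1/2 + 3/16*1/12 = 7/27
  d_3[s_4] = 5/16*1/3 + 7/36*1/12 + 11/36*1/6 + 3/16*1/4 = 377/1728
d_3 = (s_1=67/192, s_2=25/144, s_3=7/27, s_4=377/1728)

Answer: 67/192 25/144 7/27 377/1728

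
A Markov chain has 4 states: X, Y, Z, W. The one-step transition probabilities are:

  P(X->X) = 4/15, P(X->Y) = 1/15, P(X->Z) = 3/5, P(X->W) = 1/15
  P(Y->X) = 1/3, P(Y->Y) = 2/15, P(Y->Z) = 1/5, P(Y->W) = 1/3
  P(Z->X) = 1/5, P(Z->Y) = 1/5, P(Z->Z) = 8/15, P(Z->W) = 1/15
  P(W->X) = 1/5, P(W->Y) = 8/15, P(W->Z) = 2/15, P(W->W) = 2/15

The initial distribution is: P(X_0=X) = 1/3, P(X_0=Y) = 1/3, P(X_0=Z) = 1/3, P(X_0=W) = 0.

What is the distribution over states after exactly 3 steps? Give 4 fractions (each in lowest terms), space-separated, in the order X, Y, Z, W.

Propagating the distribution step by step (d_{t+1} = d_t * P):
d_0 = (X=1/3, Y=1/3, Z=1/3, W=0)
  d_1[X] = 1/3*4/15 + 1/3*1/3 + 1/3*1/5 + 0*1/5 = 4/15
  d_1[Y] = 1/3*1/15 + 1/3*2/15 + 1/3*1/5 + 0*8/15 = 2/15
  d_1[Z] = 1/3*3/5 + 1/3*1/5 + 1/3*8/15 + 0*2/15 = 4/9
  d_1[W] = 1/3*1/15 + 1/3*1/3 + 1/3*1/15 + 0*2/15 = 7/45
d_1 = (X=4/15, Y=2/15, Z=4/9, W=7/45)
  d_2[X] = 4/15*4/15 + 2/15*1/3 + 4/9*1/5 + 7/45*1/5 = 53/225
  d_2[Y] = 4/15*1/15 + 2/15*2/15 + 4/9*1/5 + 7/45*8/15 = 28/135
  d_2[Z] = 4/15*3/5 + 2/15*1/5 + 4/9*8/15 + 7/45*2/15 = 4/9
  d_2[W] = 4/15*1/15 + 2/15*1/3 + 4/9*1/15 + 7/45*2/15 = 76/675
d_2 = (X=53/225, Y=28/135, Z=4/9, W=76/675)
  d_3[X] = 53/225*4/15 + 28/135*1/3 + 4/9*1/5 + 76/675*1/5 = 2464/10125
  d_3[Y] = 53/225*1/15 + 28/135*2/15 + 4/9*1/5 + 76/675*8/15 = 649/3375
  d_3[Z] = 53/225*3/5 + 28/135*1/5 + 4/9*8/15 + 76/675*2/15 = 4403/10125
  d_3[W] = 53/225*1/15 + 28/135*1/3 + 4/9*1/15 + 76/675*2/15 = 437/3375
d_3 = (X=2464/10125, Y=649/3375, Z=4403/10125, W=437/3375)

Answer: 2464/10125 649/3375 4403/10125 437/3375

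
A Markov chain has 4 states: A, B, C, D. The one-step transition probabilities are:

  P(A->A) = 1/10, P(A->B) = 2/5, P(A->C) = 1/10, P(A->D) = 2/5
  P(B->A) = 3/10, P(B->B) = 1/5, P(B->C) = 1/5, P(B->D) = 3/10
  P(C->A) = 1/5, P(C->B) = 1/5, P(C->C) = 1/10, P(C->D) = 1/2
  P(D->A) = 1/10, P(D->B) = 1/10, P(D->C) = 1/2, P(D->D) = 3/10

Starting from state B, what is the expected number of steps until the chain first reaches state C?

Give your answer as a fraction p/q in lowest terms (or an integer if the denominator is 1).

Answer: 1220/337

Derivation:
Let h_i = expected steps to first reach C from state i.
Boundary: h_C = 0.
First-step equations for the other states:
  h_A = 1 + 1/10*h_A + 2/5*h_B + 1/10*h_C + 2/5*h_D
  h_B = 1 + 3/10*h_A + 1/5*h_B + 1/5*h_C + 3/10*h_D
  h_D = 1 + 1/10*h_A + 1/10*h_B + 1/2*h_C + 3/10*h_D

Substituting h_C = 0 and rearranging gives the linear system (I - Q) h = 1:
  [9/10, -2/5, -2/5] . (h_A, h_B, h_D) = 1
  [-3/10, 4/5, -3/10] . (h_A, h_B, h_D) = 1
  [-1/10, -1/10, 7/10] . (h_A, h_B, h_D) = 1

Solving yields:
  h_A = 1290/337
  h_B = 1220/337
  h_D = 840/337

Starting state is B, so the expected hitting time is h_B = 1220/337.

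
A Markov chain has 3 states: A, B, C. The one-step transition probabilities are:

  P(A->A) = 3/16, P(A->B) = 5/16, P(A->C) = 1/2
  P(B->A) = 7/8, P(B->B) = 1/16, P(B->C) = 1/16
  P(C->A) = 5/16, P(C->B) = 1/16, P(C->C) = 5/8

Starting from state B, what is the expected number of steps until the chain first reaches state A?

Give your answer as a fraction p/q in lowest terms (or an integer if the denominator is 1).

Let h_i = expected steps to first reach A from state i.
Boundary: h_A = 0.
First-step equations for the other states:
  h_B = 1 + 7/8*h_A + 1/16*h_B + 1/16*h_C
  h_C = 1 + 5/16*h_A + 1/16*h_B + 5/8*h_C

Substituting h_A = 0 and rearranging gives the linear system (I - Q) h = 1:
  [15/16, -1/16] . (h_B, h_C) = 1
  [-1/16, 3/8] . (h_B, h_C) = 1

Solving yields:
  h_B = 112/89
  h_C = 256/89

Starting state is B, so the expected hitting time is h_B = 112/89.

Answer: 112/89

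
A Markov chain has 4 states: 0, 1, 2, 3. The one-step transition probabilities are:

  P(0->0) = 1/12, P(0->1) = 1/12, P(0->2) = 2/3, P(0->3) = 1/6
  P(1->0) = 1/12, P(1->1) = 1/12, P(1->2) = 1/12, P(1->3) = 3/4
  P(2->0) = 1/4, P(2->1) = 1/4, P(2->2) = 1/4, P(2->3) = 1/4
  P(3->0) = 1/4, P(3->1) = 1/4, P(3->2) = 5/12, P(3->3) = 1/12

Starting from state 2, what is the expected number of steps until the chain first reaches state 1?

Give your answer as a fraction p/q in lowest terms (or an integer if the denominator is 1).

Answer: 14/3

Derivation:
Let h_i = expected steps to first reach 1 from state i.
Boundary: h_1 = 0.
First-step equations for the other states:
  h_0 = 1 + 1/12*h_0 + 1/12*h_1 + 2/3*h_2 + 1/6*h_3
  h_2 = 1 + 1/4*h_0 + 1/4*h_1 + 1/4*h_2 + 1/4*h_3
  h_3 = 1 + 1/4*h_0 + 1/4*h_1 + 5/12*h_2 + 1/12*h_3

Substituting h_1 = 0 and rearranging gives the linear system (I - Q) h = 1:
  [11/12, -2/3, -1/6] . (h_0, h_2, h_3) = 1
  [-1/4, 3/4, -1/4] . (h_0, h_2, h_3) = 1
  [-1/4, -5/12, 11/12] . (h_0, h_2, h_3) = 1

Solving yields:
  h_0 = 16/3
  h_2 = 14/3
  h_3 = 14/3

Starting state is 2, so the expected hitting time is h_2 = 14/3.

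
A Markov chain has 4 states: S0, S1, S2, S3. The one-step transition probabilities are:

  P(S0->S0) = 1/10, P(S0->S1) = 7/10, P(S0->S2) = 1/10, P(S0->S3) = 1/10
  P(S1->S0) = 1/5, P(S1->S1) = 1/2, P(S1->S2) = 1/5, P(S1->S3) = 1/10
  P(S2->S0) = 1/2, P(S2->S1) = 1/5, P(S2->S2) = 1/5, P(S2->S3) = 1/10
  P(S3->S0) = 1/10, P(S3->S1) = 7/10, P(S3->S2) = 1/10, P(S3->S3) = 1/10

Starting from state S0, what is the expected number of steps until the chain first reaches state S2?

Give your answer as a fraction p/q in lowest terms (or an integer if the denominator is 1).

Let h_i = expected steps to first reach S2 from state i.
Boundary: h_S2 = 0.
First-step equations for the other states:
  h_S0 = 1 + 1/10*h_S0 + 7/10*h_S1 + 1/10*h_S2 + 1/10*h_S3
  h_S1 = 1 + 1/5*h_S0 + 1/2*h_S1 + 1/5*h_S2 + 1/10*h_S3
  h_S3 = 1 + 1/10*h_S0 + 7/10*h_S1 + 1/10*h_S2 + 1/10*h_S3

Substituting h_S2 = 0 and rearranging gives the linear system (I - Q) h = 1:
  [9/10, -7/10, -1/10] . (h_S0, h_S1, h_S3) = 1
  [-1/5, 1/2, -1/10] . (h_S0, h_S1, h_S3) = 1
  [-1/10, -7/10, 9/10] . (h_S0, h_S1, h_S3) = 1

Solving yields:
  h_S0 = 120/19
  h_S1 = 110/19
  h_S3 = 120/19

Starting state is S0, so the expected hitting time is h_S0 = 120/19.

Answer: 120/19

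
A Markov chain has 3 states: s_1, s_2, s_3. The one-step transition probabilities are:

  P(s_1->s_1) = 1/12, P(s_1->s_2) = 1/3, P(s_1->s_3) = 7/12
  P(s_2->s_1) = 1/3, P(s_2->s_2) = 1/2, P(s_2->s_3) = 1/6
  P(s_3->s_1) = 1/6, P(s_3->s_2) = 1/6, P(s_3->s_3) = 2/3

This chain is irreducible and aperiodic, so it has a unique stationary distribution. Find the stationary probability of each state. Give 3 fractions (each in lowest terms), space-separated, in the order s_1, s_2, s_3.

Answer: 1/5 3/10 1/2

Derivation:
The stationary distribution satisfies pi = pi * P, i.e.:
  pi_s_1 = 1/12*pi_s_1 + 1/3*pi_s_2 + 1/6*pi_s_3
  pi_s_2 = 1/3*pi_s_1 + 1/2*pi_s_2 + 1/6*pi_s_3
  pi_s_3 = 7/12*pi_s_1 + 1/6*pi_s_2 + 2/3*pi_s_3
with normalization: pi_s_1 + pi_s_2 + pi_s_3 = 1.

Using the first 2 balance equations plus normalization, the linear system A*pi = b is:
  [-11/12, 1/3, 1/6] . pi = 0
  [1/3, -1/2, 1/6] . pi = 0
  [1, 1, 1] . pi = 1

Solving yields:
  pi_s_1 = 1/5
  pi_s_2 = 3/10
  pi_s_3 = 1/2

Verification (pi * P):
  1/5*1/12 + 3/10*1/3 + 1/2*1/6 = 1/5 = pi_s_1  (ok)
  1/5*1/3 + 3/10*1/2 + 1/2*1/6 = 3/10 = pi_s_2  (ok)
  1/5*7/12 + 3/10*1/6 + 1/2*2/3 = 1/2 = pi_s_3  (ok)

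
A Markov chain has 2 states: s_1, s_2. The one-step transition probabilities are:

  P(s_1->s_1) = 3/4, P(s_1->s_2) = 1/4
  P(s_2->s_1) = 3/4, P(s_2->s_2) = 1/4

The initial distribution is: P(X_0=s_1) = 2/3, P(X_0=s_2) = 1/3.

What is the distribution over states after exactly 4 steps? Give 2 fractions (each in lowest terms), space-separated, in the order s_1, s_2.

Propagating the distribution step by step (d_{t+1} = d_t * P):
d_0 = (s_1=2/3, s_2=1/3)
  d_1[s_1] = 2/3*3/4 + 1/3*3/4 = 3/4
  d_1[s_2] = 2/3*1/4 + 1/3*1/4 = 1/4
d_1 = (s_1=3/4, s_2=1/4)
  d_2[s_1] = 3/4*3/4 + 1/4*3/4 = 3/4
  d_2[s_2] = 3/4*1/4 + 1/4*1/4 = 1/4
d_2 = (s_1=3/4, s_2=1/4)
  d_3[s_1] = 3/4*3/4 + 1/4*3/4 = 3/4
  d_3[s_2] = 3/4*1/4 + 1/4*1/4 = 1/4
d_3 = (s_1=3/4, s_2=1/4)
  d_4[s_1] = 3/4*3/4 + 1/4*3/4 = 3/4
  d_4[s_2] = 3/4*1/4 + 1/4*1/4 = 1/4
d_4 = (s_1=3/4, s_2=1/4)

Answer: 3/4 1/4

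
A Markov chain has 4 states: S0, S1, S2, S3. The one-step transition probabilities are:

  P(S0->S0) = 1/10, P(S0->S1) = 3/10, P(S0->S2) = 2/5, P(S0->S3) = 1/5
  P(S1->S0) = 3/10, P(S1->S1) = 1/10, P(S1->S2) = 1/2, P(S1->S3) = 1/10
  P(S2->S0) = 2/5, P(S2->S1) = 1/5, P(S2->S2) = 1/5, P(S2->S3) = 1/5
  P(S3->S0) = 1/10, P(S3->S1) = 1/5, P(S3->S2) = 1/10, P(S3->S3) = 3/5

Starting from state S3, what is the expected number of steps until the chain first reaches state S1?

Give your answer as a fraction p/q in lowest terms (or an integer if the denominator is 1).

Answer: 135/29

Derivation:
Let h_i = expected steps to first reach S1 from state i.
Boundary: h_S1 = 0.
First-step equations for the other states:
  h_S0 = 1 + 1/10*h_S0 + 3/10*h_S1 + 2/5*h_S2 + 1/5*h_S3
  h_S2 = 1 + 2/5*h_S0 + 1/5*h_S1 + 1/5*h_S2 + 1/5*h_S3
  h_S3 = 1 + 1/10*h_S0 + 1/5*h_S1 + 1/10*h_S2 + 3/5*h_S3

Substituting h_S1 = 0 and rearranging gives the linear system (I - Q) h = 1:
  [9/10, -2/5, -1/5] . (h_S0, h_S2, h_S3) = 1
  [-2/5, 4/5, -1/5] . (h_S0, h_S2, h_S3) = 1
  [-1/10, -1/10, 2/5] . (h_S0, h_S2, h_S3) = 1

Solving yields:
  h_S0 = 120/29
  h_S2 = 130/29
  h_S3 = 135/29

Starting state is S3, so the expected hitting time is h_S3 = 135/29.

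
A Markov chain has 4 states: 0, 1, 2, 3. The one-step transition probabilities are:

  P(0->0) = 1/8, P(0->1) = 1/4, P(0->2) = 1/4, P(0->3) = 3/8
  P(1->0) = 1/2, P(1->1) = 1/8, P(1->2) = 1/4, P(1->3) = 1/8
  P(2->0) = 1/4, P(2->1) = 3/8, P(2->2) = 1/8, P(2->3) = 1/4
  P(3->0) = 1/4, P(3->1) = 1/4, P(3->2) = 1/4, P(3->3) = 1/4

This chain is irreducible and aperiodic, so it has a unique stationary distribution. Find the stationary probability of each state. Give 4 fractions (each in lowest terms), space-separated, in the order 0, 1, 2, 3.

Answer: 202/729 20/81 2/9 185/729

Derivation:
The stationary distribution satisfies pi = pi * P, i.e.:
  pi_0 = 1/8*pi_0 + 1/2*pi_1 + 1/4*pi_2 + 1/4*pi_3
  pi_1 = 1/4*pi_0 + 1/8*pi_1 + 3/8*pi_2 + 1/4*pi_3
  pi_2 = 1/4*pi_0 + 1/4*pi_1 + 1/8*pi_2 + 1/4*pi_3
  pi_3 = 3/8*pi_0 + 1/8*pi_1 + 1/4*pi_2 + 1/4*pi_3
with normalization: pi_0 + pi_1 + pi_2 + pi_3 = 1.

Using the first 3 balance equations plus normalization, the linear system A*pi = b is:
  [-7/8, 1/2, 1/4, 1/4] . pi = 0
  [1/4, -7/8, 3/8, 1/4] . pi = 0
  [1/4, 1/4, -7/8, 1/4] . pi = 0
  [1, 1, 1, 1] . pi = 1

Solving yields:
  pi_0 = 202/729
  pi_1 = 20/81
  pi_2 = 2/9
  pi_3 = 185/729

Verification (pi * P):
  202/729*1/8 + 20/81*1/2 + 2/9*1/4 + 185/729*1/4 = 202/729 = pi_0  (ok)
  202/729*1/4 + 20/81*1/8 + 2/9*3/8 + 185/729*1/4 = 20/81 = pi_1  (ok)
  202/729*1/4 + 20/81*1/4 + 2/9*1/8 + 185/729*1/4 = 2/9 = pi_2  (ok)
  202/729*3/8 + 20/81*1/8 + 2/9*1/4 + 185/729*1/4 = 185/729 = pi_3  (ok)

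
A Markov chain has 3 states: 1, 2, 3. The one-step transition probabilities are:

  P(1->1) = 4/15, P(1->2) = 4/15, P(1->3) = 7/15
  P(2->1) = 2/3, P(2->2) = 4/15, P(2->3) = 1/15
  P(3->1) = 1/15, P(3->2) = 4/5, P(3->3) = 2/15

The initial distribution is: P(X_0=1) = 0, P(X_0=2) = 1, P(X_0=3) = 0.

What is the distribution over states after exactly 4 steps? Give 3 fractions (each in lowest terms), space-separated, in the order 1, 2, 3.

Propagating the distribution step by step (d_{t+1} = d_t * P):
d_0 = (1=0, 2=1, 3=0)
  d_1[1] = 0*4/15 + 1*2/3 + 0*1/15 = 2/3
  d_1[2] = 0*4/15 + 1*4/15 + 0*4/5 = 4/15
  d_1[3] = 0*7/15 + 1*1/15 + 0*2/15 = 1/15
d_1 = (1=2/3, 2=4/15, 3=1/15)
  d_2[1] = 2/3*4/15 + 4/15*2/3 + 1/15*1/15 = 9/25
  d_2[2] = 2/3*4/15 + 4/15*4/15 + 1/15*4/5 = 68/225
  d_2[3] = 2/3*7/15 + 4/15*1/15 + 1/15*2/15 = 76/225
d_2 = (1=9/25, 2=68/225, 3=76/225)
  d_3[1] = 9/25*4/15 + 68/225*2/3 + 76/225*1/15 = 8/25
  d_3[2] = 9/25*4/15 + 68/225*4/15 + 76/225*4/5 = 1508/3375
  d_3[3] = 9/25*7/15 + 68/225*1/15 + 76/225*2/15 = 787/3375
d_3 = (1=8/25, 2=1508/3375, 3=787/3375)
  d_4[1] = 8/25*4/15 + 1508/3375*2/3 + 787/3375*1/15 = 2243/5625
  d_4[2] = 8/25*4/15 + 1508/3375*4/15 + 787/3375*4/5 = 19796/50625
  d_4[3] = 8/25*7/15 + 1508/3375*1/15 + 787/3375*2/15 = 10642/50625
d_4 = (1=2243/5625, 2=19796/50625, 3=10642/50625)

Answer: 2243/5625 19796/50625 10642/50625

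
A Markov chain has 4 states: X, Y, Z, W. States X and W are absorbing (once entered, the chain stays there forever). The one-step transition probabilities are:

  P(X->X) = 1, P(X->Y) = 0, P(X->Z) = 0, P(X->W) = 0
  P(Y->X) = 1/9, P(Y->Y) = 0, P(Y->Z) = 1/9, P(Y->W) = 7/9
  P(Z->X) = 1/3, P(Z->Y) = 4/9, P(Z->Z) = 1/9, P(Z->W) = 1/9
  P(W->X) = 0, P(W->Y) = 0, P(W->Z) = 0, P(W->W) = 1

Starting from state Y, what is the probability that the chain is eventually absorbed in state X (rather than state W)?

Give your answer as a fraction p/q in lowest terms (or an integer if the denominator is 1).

Answer: 11/68

Derivation:
Let a_i = P(absorbed in X | start in state i).
Boundary conditions: a_X = 1, a_W = 0.
For each transient state i, a_i = sum_j P(i->j) * a_j:
  a_Y = 1/9*a_X + 0*a_Y + 1/9*a_Z + 7/9*a_W
  a_Z = 1/3*a_X + 4/9*a_Y + 1/9*a_Z + 1/9*a_W

Substituting a_X = 1 and a_W = 0, rearrange to (I - Q) a = r where r[i] = P(i -> X):
  [1, -1/9] . (a_Y, a_Z) = 1/9
  [-4/9, 8/9] . (a_Y, a_Z) = 1/3

Solving yields:
  a_Y = 11/68
  a_Z = 31/68

Starting state is Y, so the absorption probability is a_Y = 11/68.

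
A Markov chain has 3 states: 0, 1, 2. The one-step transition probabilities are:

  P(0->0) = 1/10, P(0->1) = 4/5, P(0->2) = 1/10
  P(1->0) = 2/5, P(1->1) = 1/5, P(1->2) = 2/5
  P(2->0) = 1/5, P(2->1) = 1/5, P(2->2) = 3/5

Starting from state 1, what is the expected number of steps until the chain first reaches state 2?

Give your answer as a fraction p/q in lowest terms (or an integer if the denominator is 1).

Let h_i = expected steps to first reach 2 from state i.
Boundary: h_2 = 0.
First-step equations for the other states:
  h_0 = 1 + 1/10*h_0 + 4/5*h_1 + 1/10*h_2
  h_1 = 1 + 2/5*h_0 + 1/5*h_1 + 2/5*h_2

Substituting h_2 = 0 and rearranging gives the linear system (I - Q) h = 1:
  [9/10, -4/5] . (h_0, h_1) = 1
  [-2/5, 4/5] . (h_0, h_1) = 1

Solving yields:
  h_0 = 4
  h_1 = 13/4

Starting state is 1, so the expected hitting time is h_1 = 13/4.

Answer: 13/4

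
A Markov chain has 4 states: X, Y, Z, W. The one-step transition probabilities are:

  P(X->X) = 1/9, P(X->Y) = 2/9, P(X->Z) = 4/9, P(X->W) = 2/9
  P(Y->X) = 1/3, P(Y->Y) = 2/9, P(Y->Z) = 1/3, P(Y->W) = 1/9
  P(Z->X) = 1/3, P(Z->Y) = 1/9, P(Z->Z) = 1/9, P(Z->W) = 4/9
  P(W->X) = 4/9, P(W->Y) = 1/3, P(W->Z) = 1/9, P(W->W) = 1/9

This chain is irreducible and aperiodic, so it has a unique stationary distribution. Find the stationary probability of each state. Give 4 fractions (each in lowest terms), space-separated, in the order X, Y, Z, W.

Answer: 335/1141 250/1141 42/163 262/1141

Derivation:
The stationary distribution satisfies pi = pi * P, i.e.:
  pi_X = 1/9*pi_X + 1/3*pi_Y + 1/3*pi_Z + 4/9*pi_W
  pi_Y = 2/9*pi_X + 2/9*pi_Y + 1/9*pi_Z + 1/3*pi_W
  pi_Z = 4/9*pi_X + 1/3*pi_Y + 1/9*pi_Z + 1/9*pi_W
  pi_W = 2/9*pi_X + 1/9*pi_Y + 4/9*pi_Z + 1/9*pi_W
with normalization: pi_X + pi_Y + pi_Z + pi_W = 1.

Using the first 3 balance equations plus normalization, the linear system A*pi = b is:
  [-8/9, 1/3, 1/3, 4/9] . pi = 0
  [2/9, -7/9, 1/9, 1/3] . pi = 0
  [4/9, 1/3, -8/9, 1/9] . pi = 0
  [1, 1, 1, 1] . pi = 1

Solving yields:
  pi_X = 335/1141
  pi_Y = 250/1141
  pi_Z = 42/163
  pi_W = 262/1141

Verification (pi * P):
  335/1141*1/9 + 250/1141*1/3 + 42/163*1/3 + 262/1141*4/9 = 335/1141 = pi_X  (ok)
  335/1141*2/9 + 250/1141*2/9 + 42/163*1/9 + 262/1141*1/3 = 250/1141 = pi_Y  (ok)
  335/1141*4/9 + 250/1141*1/3 + 42/163*1/9 + 262/1141*1/9 = 42/163 = pi_Z  (ok)
  335/1141*2/9 + 250/1141*1/9 + 42/163*4/9 + 262/1141*1/9 = 262/1141 = pi_W  (ok)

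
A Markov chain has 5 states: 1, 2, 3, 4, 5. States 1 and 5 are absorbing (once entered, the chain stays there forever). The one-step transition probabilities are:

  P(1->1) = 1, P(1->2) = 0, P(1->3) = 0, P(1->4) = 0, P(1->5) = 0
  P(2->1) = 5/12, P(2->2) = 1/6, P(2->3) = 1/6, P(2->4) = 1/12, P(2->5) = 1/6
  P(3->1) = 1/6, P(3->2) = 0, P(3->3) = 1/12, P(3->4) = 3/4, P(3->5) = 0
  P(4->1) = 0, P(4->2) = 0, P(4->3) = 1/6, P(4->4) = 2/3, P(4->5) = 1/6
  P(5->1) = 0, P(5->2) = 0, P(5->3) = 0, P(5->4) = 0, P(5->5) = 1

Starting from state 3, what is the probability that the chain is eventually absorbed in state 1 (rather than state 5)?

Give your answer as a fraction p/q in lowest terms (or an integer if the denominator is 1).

Answer: 4/13

Derivation:
Let a_i = P(absorbed in 1 | start in state i).
Boundary conditions: a_1 = 1, a_5 = 0.
For each transient state i, a_i = sum_j P(i->j) * a_j:
  a_2 = 5/12*a_1 + 1/6*a_2 + 1/6*a_3 + 1/12*a_4 + 1/6*a_5
  a_3 = 1/6*a_1 + 0*a_2 + 1/12*a_3 + 3/4*a_4 + 0*a_5
  a_4 = 0*a_1 + 0*a_2 + 1/6*a_3 + 2/3*a_4 + 1/6*a_5

Substituting a_1 = 1 and a_5 = 0, rearrange to (I - Q) a = r where r[i] = P(i -> 1):
  [5/6, -1/6, -1/12] . (a_2, a_3, a_4) = 5/12
  [0, 11/12, -3/4] . (a_2, a_3, a_4) = 1/6
  [0, -1/6, 1/3] . (a_2, a_3, a_4) = 0

Solving yields:
  a_2 = 15/26
  a_3 = 4/13
  a_4 = 2/13

Starting state is 3, so the absorption probability is a_3 = 4/13.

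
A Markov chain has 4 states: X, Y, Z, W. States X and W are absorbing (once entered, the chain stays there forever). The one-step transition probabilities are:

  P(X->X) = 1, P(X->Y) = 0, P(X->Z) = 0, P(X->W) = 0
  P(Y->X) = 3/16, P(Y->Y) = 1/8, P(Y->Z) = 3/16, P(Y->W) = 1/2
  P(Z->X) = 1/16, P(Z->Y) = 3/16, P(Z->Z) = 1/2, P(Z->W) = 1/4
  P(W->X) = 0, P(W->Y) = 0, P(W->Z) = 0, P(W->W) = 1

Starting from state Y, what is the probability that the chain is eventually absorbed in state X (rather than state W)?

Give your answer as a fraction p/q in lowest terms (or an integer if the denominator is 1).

Answer: 27/103

Derivation:
Let a_i = P(absorbed in X | start in state i).
Boundary conditions: a_X = 1, a_W = 0.
For each transient state i, a_i = sum_j P(i->j) * a_j:
  a_Y = 3/16*a_X + 1/8*a_Y + 3/16*a_Z + 1/2*a_W
  a_Z = 1/16*a_X + 3/16*a_Y + 1/2*a_Z + 1/4*a_W

Substituting a_X = 1 and a_W = 0, rearrange to (I - Q) a = r where r[i] = P(i -> X):
  [7/8, -3/16] . (a_Y, a_Z) = 3/16
  [-3/16, 1/2] . (a_Y, a_Z) = 1/16

Solving yields:
  a_Y = 27/103
  a_Z = 23/103

Starting state is Y, so the absorption probability is a_Y = 27/103.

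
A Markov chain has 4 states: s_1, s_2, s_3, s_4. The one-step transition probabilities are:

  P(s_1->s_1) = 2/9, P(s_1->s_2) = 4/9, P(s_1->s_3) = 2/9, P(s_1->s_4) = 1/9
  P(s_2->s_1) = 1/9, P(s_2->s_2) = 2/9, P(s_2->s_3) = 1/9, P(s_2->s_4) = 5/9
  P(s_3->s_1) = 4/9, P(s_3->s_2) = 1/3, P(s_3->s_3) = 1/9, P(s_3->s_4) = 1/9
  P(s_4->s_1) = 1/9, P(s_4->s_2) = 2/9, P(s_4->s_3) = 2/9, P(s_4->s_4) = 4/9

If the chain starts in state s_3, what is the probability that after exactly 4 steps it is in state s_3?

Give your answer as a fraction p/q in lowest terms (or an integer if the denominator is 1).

Answer: 1129/6561

Derivation:
Computing P^4 by repeated multiplication:
P^1 =
  s_1: [2/9, 4/9, 2/9, 1/9]
  s_2: [1/9, 2/9, 1/9, 5/9]
  s_3: [4/9, 1/3, 1/9, 1/9]
  s_4: [1/9, 2/9, 2/9, 4/9]
P^2 =
  s_1: [17/81, 8/27, 4/27, 28/81]
  s_2: [13/81, 7/27, 5/27, 32/81]
  s_3: [16/81, 1/3, 14/81, 8/27]
  s_4: [16/81, 22/81, 14/81, 29/81]
P^3 =
  s_1: [134/729, 208/729, 14/81, 29/81]
  s_2: [139/729, 203/729, 14/81, 29/81]
  s_3: [139/729, 208/729, 121/729, 29/81]
  s_4: [139/729, 208/729, 14/81, 256/729]
P^4 =
  s_1: [1241/6561, 1852/6561, 1124/6561, 2344/6561]
  s_2: [1246/6561, 1862/6561, 1129/6561, 2324/6561]
  s_3: [1231/6561, 619/2187, 1129/6561, 2344/6561]
  s_4: [1246/6561, 1862/6561, 1124/6561, 2329/6561]

(P^4)[s_3 -> s_3] = 1129/6561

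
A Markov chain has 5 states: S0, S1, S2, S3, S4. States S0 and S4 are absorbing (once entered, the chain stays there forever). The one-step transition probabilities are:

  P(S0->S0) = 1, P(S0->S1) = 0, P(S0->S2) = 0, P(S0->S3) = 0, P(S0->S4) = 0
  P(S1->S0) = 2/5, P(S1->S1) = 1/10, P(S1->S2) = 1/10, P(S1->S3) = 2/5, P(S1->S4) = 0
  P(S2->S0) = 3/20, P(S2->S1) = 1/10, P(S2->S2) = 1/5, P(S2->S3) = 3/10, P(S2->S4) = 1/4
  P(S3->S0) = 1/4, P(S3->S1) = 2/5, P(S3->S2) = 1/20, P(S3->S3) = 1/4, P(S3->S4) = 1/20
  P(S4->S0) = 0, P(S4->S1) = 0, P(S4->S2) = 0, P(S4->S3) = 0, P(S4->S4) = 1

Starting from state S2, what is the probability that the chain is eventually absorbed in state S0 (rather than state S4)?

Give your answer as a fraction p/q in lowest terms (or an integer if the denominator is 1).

Answer: 931/1508

Derivation:
Let a_i = P(absorbed in S0 | start in state i).
Boundary conditions: a_S0 = 1, a_S4 = 0.
For each transient state i, a_i = sum_j P(i->j) * a_j:
  a_S1 = 2/5*a_S0 + 1/10*a_S1 + 1/10*a_S2 + 2/5*a_S3 + 0*a_S4
  a_S2 = 3/20*a_S0 + 1/10*a_S1 + 1/5*a_S2 + 3/10*a_S3 + 1/4*a_S4
  a_S3 = 1/4*a_S0 + 2/5*a_S1 + 1/20*a_S2 + 1/4*a_S3 + 1/20*a_S4

Substituting a_S0 = 1 and a_S4 = 0, rearrange to (I - Q) a = r where r[i] = P(i -> S0):
  [9/10, -1/10, -2/5] . (a_S1, a_S2, a_S3) = 2/5
  [-1/10, 4/5, -3/10] . (a_S1, a_S2, a_S3) = 3/20
  [-2/5, -1/20, 3/4] . (a_S1, a_S2, a_S3) = 1/4

Solving yields:
  a_S1 = 1343/1508
  a_S2 = 931/1508
  a_S3 = 1281/1508

Starting state is S2, so the absorption probability is a_S2 = 931/1508.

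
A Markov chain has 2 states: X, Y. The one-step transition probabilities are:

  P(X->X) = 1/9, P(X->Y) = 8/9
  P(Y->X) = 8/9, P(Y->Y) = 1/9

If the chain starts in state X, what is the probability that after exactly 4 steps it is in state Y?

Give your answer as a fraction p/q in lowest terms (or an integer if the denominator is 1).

Computing P^4 by repeated multiplication:
P^1 =
  X: [1/9, 8/9]
  Y: [8/9, 1/9]
P^2 =
  X: [65/81, 16/81]
  Y: [16/81, 65/81]
P^3 =
  X: [193/729, 536/729]
  Y: [536/729, 193/729]
P^4 =
  X: [4481/6561, 2080/6561]
  Y: [2080/6561, 4481/6561]

(P^4)[X -> Y] = 2080/6561

Answer: 2080/6561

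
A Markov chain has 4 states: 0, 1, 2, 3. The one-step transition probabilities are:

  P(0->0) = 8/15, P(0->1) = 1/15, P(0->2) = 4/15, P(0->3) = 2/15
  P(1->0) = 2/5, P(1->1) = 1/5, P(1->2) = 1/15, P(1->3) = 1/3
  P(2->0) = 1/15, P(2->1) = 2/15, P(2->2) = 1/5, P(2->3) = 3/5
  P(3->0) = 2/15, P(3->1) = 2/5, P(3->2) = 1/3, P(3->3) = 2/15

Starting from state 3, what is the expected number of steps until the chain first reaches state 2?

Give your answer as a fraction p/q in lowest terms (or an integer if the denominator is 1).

Let h_i = expected steps to first reach 2 from state i.
Boundary: h_2 = 0.
First-step equations for the other states:
  h_0 = 1 + 8/15*h_0 + 1/15*h_1 + 4/15*h_2 + 2/15*h_3
  h_1 = 1 + 2/5*h_0 + 1/5*h_1 + 1/15*h_2 + 1/3*h_3
  h_3 = 1 + 2/15*h_0 + 2/5*h_1 + 1/3*h_2 + 2/15*h_3

Substituting h_2 = 0 and rearranging gives the linear system (I - Q) h = 1:
  [7/15, -1/15, -2/15] . (h_0, h_1, h_3) = 1
  [-2/5, 4/5, -1/3] . (h_0, h_1, h_3) = 1
  [-2/15, -2/5, 13/15] . (h_0, h_1, h_3) = 1

Solving yields:
  h_0 = 1350/337
  h_1 = 1665/337
  h_3 = 1365/337

Starting state is 3, so the expected hitting time is h_3 = 1365/337.

Answer: 1365/337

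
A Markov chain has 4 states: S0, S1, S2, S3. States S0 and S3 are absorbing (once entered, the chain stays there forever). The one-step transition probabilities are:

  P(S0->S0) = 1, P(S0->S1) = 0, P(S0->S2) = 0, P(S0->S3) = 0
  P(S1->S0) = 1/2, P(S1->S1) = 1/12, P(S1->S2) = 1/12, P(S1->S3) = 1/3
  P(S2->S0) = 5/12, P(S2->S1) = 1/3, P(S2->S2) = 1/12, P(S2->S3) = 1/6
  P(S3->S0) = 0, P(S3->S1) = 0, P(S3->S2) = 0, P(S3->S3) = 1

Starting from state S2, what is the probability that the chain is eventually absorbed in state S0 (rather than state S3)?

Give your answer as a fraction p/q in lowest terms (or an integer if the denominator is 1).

Answer: 79/117

Derivation:
Let a_i = P(absorbed in S0 | start in state i).
Boundary conditions: a_S0 = 1, a_S3 = 0.
For each transient state i, a_i = sum_j P(i->j) * a_j:
  a_S1 = 1/2*a_S0 + 1/12*a_S1 + 1/12*a_S2 + 1/3*a_S3
  a_S2 = 5/12*a_S0 + 1/3*a_S1 + 1/12*a_S2 + 1/6*a_S3

Substituting a_S0 = 1 and a_S3 = 0, rearrange to (I - Q) a = r where r[i] = P(i -> S0):
  [11/12, -1/12] . (a_S1, a_S2) = 1/2
  [-1/3, 11/12] . (a_S1, a_S2) = 5/12

Solving yields:
  a_S1 = 71/117
  a_S2 = 79/117

Starting state is S2, so the absorption probability is a_S2 = 79/117.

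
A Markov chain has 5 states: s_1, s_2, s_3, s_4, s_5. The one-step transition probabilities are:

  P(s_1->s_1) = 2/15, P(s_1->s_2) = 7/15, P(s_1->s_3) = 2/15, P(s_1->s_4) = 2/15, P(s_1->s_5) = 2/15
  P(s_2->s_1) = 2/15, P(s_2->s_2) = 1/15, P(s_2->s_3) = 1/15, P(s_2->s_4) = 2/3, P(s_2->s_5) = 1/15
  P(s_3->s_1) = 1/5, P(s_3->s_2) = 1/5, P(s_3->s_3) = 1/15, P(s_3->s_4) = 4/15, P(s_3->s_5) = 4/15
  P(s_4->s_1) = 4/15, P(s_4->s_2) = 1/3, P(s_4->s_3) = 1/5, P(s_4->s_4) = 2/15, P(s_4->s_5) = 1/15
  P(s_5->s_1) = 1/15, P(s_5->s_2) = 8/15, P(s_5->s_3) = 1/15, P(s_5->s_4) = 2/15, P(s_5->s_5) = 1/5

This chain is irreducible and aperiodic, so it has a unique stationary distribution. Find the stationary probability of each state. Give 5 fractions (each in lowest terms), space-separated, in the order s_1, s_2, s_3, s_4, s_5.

The stationary distribution satisfies pi = pi * P, i.e.:
  pi_s_1 = 2/15*pi_s_1 + 2/15*pi_s_2 + 1/5*pi_s_3 + 4/15*pi_s_4 + 1/15*pi_s_5
  pi_s_2 = 7/15*pi_s_1 + 1/15*pi_s_2 + 1/5*pi_s_3 + 1/3*pi_s_4 + 8/15*pi_s_5
  pi_s_3 = 2/15*pi_s_1 + 1/15*pi_s_2 + 1/15*pi_s_3 + 1/5*pi_s_4 + 1/15*pi_s_5
  pi_s_4 = 2/15*pi_s_1 + 2/3*pi_s_2 + 4/15*pi_s_3 + 2/15*pi_s_4 + 2/15*pi_s_5
  pi_s_5 = 2/15*pi_s_1 + 1/15*pi_s_2 + 4/15*pi_s_3 + 1/15*pi_s_4 + 1/5*pi_s_5
with normalization: pi_s_1 + pi_s_2 + pi_s_3 + pi_s_4 + pi_s_5 = 1.

Using the first 4 balance equations plus normalization, the linear system A*pi = b is:
  [-13/15, 2/15, 1/5, 4/15, 1/15] . pi = 0
  [7/15, -14/15, 1/5, 1/3, 8/15] . pi = 0
  [2/15, 1/15, -14/15, 1/5, 1/15] . pi = 0
  [2/15, 2/3, 4/15, -13/15, 2/15] . pi = 0
  [1, 1, 1, 1, 1] . pi = 1

Solving yields:
  pi_s_1 = 4297/24734
  pi_s_2 = 3556/12367
  pi_s_3 = 2933/24734
  pi_s_4 = 3741/12367
  pi_s_5 = 1455/12367

Verification (pi * P):
  4297/24734*2/15 + 3556/12367*2/15 + 2933/24734*1/5 + 3741/12367*4/15 + 1455/12367*1/15 = 4297/24734 = pi_s_1  (ok)
  4297/24734*7/15 + 3556/12367*1/15 + 2933/24734*1/5 + 3741/12367*1/3 + 1455/12367*8/15 = 3556/12367 = pi_s_2  (ok)
  4297/24734*2/15 + 3556/12367*1/15 + 2933/24734*1/15 + 3741/12367*1/5 + 1455/12367*1/15 = 2933/24734 = pi_s_3  (ok)
  4297/24734*2/15 + 3556/12367*2/3 + 2933/24734*4/15 + 3741/12367*2/15 + 1455/12367*2/15 = 3741/12367 = pi_s_4  (ok)
  4297/24734*2/15 + 3556/12367*1/15 + 2933/24734*4/15 + 3741/12367*1/15 + 1455/12367*1/5 = 1455/12367 = pi_s_5  (ok)

Answer: 4297/24734 3556/12367 2933/24734 3741/12367 1455/12367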